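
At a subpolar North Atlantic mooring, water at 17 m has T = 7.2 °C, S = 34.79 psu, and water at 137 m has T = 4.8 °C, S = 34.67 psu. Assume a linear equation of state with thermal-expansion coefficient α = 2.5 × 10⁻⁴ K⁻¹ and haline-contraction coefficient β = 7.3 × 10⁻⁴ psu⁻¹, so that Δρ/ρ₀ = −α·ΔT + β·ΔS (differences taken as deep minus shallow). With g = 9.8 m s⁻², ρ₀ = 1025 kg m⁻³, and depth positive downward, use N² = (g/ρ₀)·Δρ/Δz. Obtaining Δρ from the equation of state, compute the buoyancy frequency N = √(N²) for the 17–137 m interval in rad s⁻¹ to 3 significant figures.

ΔT = -2.4 K, ΔS = -0.12 psu (deep − shallow).
Δρ/ρ₀ = −αΔT + βΔS = 6.00 × 10⁻⁴ − 8.76 × 10⁻⁵ = 5.124 × 10⁻⁴, so Δρ ≈ 0.5252 kg m⁻³.
N² = (g/ρ₀)·Δρ/Δz = g·(Δρ/ρ₀)/Δz = 9.8 × 5.124 × 10⁻⁴ / 120 = 4.1846 × 10⁻⁵ s⁻².
N = √(4.1846 × 10⁻⁵) = 6.4688 × 10⁻³ rad s⁻¹ ≈ 6.47 × 10⁻³ rad s⁻¹.

6.47 × 10⁻³ rad s⁻¹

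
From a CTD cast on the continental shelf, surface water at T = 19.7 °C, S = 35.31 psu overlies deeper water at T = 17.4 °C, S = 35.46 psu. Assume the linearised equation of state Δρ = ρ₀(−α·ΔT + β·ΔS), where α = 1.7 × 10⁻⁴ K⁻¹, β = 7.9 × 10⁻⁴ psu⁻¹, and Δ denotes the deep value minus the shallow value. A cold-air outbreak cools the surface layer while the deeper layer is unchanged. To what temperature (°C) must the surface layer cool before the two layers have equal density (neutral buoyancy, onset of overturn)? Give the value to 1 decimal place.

Neutral buoyancy requires Δρ = 0, i.e. −α(T_deep − T_surf′) + β(S_deep − S_surf) = 0.
T_surf′ = T_deep − (β/α)·ΔS = 17.4 − (7.9 × 10⁻⁴/1.7 × 10⁻⁴)·(+0.15) = 16.703 °C.
Cooling required: 19.7 − (16.703) = 2.997 °C.

16.7 °C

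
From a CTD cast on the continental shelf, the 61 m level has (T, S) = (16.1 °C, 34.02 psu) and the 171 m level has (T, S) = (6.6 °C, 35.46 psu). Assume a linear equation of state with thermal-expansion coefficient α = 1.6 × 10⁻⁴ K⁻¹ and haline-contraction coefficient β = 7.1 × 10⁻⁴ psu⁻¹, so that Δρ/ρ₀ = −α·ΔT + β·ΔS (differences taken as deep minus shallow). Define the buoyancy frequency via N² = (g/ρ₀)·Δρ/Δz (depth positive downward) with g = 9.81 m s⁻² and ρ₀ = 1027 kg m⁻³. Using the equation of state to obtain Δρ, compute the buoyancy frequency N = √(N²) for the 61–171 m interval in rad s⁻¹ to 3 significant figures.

0.0151 rad s⁻¹

ΔT = -9.5 K, ΔS = +1.44 psu (deep − shallow).
Δρ/ρ₀ = −αΔT + βΔS = 1.52 × 10⁻³ + 1.0224 × 10⁻³ = 2.5424 × 10⁻³, so Δρ ≈ 2.611 kg m⁻³.
N² = (g/ρ₀)·Δρ/Δz = g·(Δρ/ρ₀)/Δz = 9.81 × 2.5424 × 10⁻³ / 110 = 2.2674 × 10⁻⁴ s⁻².
N = √(2.2674 × 10⁻⁴) = 0.015058 rad s⁻¹ ≈ 0.0151 rad s⁻¹.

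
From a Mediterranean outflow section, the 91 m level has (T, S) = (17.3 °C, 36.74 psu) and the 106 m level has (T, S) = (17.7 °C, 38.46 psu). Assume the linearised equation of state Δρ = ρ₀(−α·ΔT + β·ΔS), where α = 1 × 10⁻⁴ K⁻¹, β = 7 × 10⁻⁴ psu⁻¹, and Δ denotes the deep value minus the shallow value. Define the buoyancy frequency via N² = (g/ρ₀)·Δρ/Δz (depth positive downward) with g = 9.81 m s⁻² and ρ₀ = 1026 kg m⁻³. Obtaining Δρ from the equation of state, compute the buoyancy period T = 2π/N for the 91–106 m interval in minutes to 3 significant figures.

3.80 min

ΔT = +0.4 K, ΔS = +1.72 psu (deep − shallow).
Δρ/ρ₀ = −αΔT + βΔS = -4.00 × 10⁻⁵ + 1.204 × 10⁻³ = 1.164 × 10⁻³, so Δρ ≈ 1.194 kg m⁻³.
N² = (g/ρ₀)·Δρ/Δz = g·(Δρ/ρ₀)/Δz = 9.81 × 1.164 × 10⁻³ / 15 = 7.6126 × 10⁻⁴ s⁻².
N = √(7.6126 × 10⁻⁴) = 0.027591 rad s⁻¹ → T = 2π/N = 227.73 s = 3.7955 min ≈ 3.80 min.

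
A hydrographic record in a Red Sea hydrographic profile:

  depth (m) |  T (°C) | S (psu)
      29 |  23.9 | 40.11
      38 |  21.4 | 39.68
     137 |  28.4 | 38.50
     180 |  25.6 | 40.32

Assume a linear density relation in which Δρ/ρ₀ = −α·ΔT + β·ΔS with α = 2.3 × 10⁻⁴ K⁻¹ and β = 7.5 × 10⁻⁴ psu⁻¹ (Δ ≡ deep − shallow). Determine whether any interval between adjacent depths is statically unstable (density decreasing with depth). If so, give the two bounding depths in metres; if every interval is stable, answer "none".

38–137 m

Evaluate Δρ/ρ₀ = −αΔT + βΔS across each adjacent pair:
  29–38 m: −αΔT+βΔS = −(2.3 × 10⁻⁴)(-2.5)+(7.5 × 10⁻⁴)(-0.43) = 2.5 × 10⁻⁴ → stable
  38–137 m: −αΔT+βΔS = −(2.3 × 10⁻⁴)(+7.0)+(7.5 × 10⁻⁴)(-1.18) = -2.5 × 10⁻³ → UNSTABLE
  137–180 m: −αΔT+βΔS = −(2.3 × 10⁻⁴)(-2.8)+(7.5 × 10⁻⁴)(+1.82) = 2.0 × 10⁻³ → stable
The 38–137 m interval has Δρ < 0: lighter water underlies denser water.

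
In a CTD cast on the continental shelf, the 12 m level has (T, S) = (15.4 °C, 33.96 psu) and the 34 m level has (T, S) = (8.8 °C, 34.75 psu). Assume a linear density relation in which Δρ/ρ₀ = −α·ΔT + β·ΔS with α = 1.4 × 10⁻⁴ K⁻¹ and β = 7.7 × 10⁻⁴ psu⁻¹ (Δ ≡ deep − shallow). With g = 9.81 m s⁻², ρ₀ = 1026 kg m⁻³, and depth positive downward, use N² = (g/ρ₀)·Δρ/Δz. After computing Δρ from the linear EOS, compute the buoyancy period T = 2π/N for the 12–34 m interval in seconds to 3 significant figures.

ΔT = -6.6 K, ΔS = +0.79 psu (deep − shallow).
Δρ/ρ₀ = −αΔT + βΔS = 9.24 × 10⁻⁴ + 6.083 × 10⁻⁴ = 1.5323 × 10⁻³, so Δρ ≈ 1.572 kg m⁻³.
N² = (g/ρ₀)·Δρ/Δz = g·(Δρ/ρ₀)/Δz = 9.81 × 1.5323 × 10⁻³ / 22 = 6.8327 × 10⁻⁴ s⁻².
N = √(6.8327 × 10⁻⁴) = 0.026139 rad s⁻¹ → T = 2π/N = 240.38 s ≈ 240 s.

240 s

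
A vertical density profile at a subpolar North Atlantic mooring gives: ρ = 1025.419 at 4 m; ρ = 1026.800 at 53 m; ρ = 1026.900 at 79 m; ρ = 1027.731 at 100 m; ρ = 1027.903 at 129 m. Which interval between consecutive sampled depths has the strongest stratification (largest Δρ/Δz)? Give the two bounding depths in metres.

79–100 m

Compute the density gradient over each adjacent pair:
  4–53 m: Δρ/Δz = 1.381/49 = 0.028 kg m⁻⁴
  53–79 m: Δρ/Δz = 0.100/26 = 3.8 × 10⁻³ kg m⁻⁴
  79–100 m: Δρ/Δz = 0.831/21 = 0.040 kg m⁻⁴
  100–129 m: Δρ/Δz = 0.172/29 = 5.9 × 10⁻³ kg m⁻⁴
The largest gradient is in the 79–100 m interval — the pycnocline.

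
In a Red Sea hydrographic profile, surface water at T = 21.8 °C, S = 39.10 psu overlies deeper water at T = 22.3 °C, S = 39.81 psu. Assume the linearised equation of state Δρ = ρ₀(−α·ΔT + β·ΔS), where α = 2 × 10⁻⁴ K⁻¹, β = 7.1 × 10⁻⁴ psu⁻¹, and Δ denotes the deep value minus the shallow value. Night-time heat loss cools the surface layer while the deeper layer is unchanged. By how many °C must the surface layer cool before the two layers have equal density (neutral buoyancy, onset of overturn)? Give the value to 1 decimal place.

2.0 °C

Neutral buoyancy requires Δρ = 0, i.e. −α(T_deep − T_surf′) + β(S_deep − S_surf) = 0.
T_surf′ = T_deep − (β/α)·ΔS = 22.3 − (7.1 × 10⁻⁴/2 × 10⁻⁴)·(+0.71) = 19.780 °C.
Cooling required: 21.8 − (19.780) = 2.020 °C.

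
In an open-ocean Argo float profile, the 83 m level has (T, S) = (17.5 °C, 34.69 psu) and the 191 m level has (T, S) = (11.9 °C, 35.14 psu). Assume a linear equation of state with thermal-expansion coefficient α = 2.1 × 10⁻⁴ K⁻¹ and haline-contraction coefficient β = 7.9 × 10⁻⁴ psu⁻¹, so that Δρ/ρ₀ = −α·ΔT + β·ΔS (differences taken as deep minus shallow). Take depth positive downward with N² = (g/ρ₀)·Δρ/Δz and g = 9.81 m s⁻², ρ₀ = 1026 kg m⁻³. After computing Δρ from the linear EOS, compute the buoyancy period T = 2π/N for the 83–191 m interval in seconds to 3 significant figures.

ΔT = -5.6 K, ΔS = +0.45 psu (deep − shallow).
Δρ/ρ₀ = −αΔT + βΔS = 1.176 × 10⁻³ + 3.555 × 10⁻⁴ = 1.5315 × 10⁻³, so Δρ ≈ 1.571 kg m⁻³.
N² = (g/ρ₀)·Δρ/Δz = g·(Δρ/ρ₀)/Δz = 9.81 × 1.5315 × 10⁻³ / 108 = 1.3911 × 10⁻⁴ s⁻².
N = √(1.3911 × 10⁻⁴) = 0.011794 rad s⁻¹ → T = 2π/N = 532.74 s ≈ 533 s.

533 s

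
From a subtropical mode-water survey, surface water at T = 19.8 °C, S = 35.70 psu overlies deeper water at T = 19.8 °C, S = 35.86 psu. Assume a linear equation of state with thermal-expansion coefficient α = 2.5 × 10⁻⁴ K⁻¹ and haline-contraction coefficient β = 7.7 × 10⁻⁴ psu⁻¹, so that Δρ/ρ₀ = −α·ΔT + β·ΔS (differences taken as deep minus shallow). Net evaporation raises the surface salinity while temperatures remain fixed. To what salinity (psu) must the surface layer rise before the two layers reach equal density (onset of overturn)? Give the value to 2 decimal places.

Neutral buoyancy requires −α(T_deep − T_surf) + β(S_deep − S_surf′) = 0.
S_surf′ = S_deep − (α/β)·ΔT = 35.86 − (2.5 × 10⁻⁴/7.7 × 10⁻⁴)·(+0.0) = 35.8600 psu.
Increase required: 35.8600 − 35.70 = 0.1600 psu.

35.86 psu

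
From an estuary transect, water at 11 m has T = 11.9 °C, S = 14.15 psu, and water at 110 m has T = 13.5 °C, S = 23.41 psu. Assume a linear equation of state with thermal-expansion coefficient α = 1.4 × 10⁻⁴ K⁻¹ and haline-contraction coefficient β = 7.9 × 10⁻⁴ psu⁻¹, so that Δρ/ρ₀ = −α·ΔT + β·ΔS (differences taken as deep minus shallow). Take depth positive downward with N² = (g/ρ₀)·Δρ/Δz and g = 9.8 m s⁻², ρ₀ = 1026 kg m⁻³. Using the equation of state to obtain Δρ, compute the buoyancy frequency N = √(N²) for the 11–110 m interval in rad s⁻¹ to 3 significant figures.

0.0265 rad s⁻¹

ΔT = +1.6 K, ΔS = +9.26 psu (deep − shallow).
Δρ/ρ₀ = −αΔT + βΔS = -2.24 × 10⁻⁴ + 7.3154 × 10⁻³ = 7.0914 × 10⁻³, so Δρ ≈ 7.276 kg m⁻³.
N² = (g/ρ₀)·Δρ/Δz = g·(Δρ/ρ₀)/Δz = 9.8 × 7.0914 × 10⁻³ / 99 = 7.0198 × 10⁻⁴ s⁻².
N = √(7.0198 × 10⁻⁴) = 0.026495 rad s⁻¹ ≈ 0.0265 rad s⁻¹.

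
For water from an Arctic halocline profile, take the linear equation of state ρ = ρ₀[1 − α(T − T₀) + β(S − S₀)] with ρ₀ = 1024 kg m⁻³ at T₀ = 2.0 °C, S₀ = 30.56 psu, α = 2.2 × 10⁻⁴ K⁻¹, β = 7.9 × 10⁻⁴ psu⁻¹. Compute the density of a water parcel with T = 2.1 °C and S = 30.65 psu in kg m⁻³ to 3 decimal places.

T − T₀ = +0.1 K, S − S₀ = +0.09 psu.
Bracket = 1 − α·(+0.1) + β·(+0.09) = 1 + (4.91 × 10⁻⁵) = 1.0000491.
ρ = 1024 × 1.0000491 = 1024.050 kg m⁻³.

1024.050 kg m⁻³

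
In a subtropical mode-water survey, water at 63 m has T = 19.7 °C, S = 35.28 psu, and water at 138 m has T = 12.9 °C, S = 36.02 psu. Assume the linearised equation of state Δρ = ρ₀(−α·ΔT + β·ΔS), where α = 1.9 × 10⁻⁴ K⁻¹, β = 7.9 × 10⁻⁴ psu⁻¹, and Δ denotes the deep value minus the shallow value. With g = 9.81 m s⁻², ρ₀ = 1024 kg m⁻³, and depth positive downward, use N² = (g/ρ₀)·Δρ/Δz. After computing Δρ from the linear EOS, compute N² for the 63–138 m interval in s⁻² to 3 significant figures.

2.45 × 10⁻⁴ s⁻²

ΔT = -6.8 K, ΔS = +0.74 psu (deep − shallow).
Δρ/ρ₀ = −αΔT + βΔS = 1.292 × 10⁻³ + 5.846 × 10⁻⁴ = 1.8766 × 10⁻³, so Δρ ≈ 1.922 kg m⁻³.
N² = (g/ρ₀)·Δρ/Δz = g·(Δρ/ρ₀)/Δz = 9.81 × 1.8766 × 10⁻³ / 75 = 2.4546 × 10⁻⁴ s⁻² ≈ 2.45 × 10⁻⁴ s⁻².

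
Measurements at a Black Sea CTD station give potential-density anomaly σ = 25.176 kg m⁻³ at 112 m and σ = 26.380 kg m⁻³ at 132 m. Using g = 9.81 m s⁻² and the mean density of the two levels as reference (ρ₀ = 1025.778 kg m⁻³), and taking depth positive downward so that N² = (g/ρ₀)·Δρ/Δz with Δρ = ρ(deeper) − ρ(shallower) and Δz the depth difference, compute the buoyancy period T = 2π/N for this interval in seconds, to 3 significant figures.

Δρ = 1026.380 − 1025.176 = 1.204 kg m⁻³ over Δz = 132 − 112 = 20 m.
N² = (9.81/1025.778) × (1.204/20) = 5.7572 × 10⁻⁴ s⁻².
N = √(5.7572 × 10⁻⁴) = 0.023994 rad s⁻¹, so T = 2π/N = 261.86 s ≈ 262 s.
Since Δρ > 0 the layer is stably stratified.

262 s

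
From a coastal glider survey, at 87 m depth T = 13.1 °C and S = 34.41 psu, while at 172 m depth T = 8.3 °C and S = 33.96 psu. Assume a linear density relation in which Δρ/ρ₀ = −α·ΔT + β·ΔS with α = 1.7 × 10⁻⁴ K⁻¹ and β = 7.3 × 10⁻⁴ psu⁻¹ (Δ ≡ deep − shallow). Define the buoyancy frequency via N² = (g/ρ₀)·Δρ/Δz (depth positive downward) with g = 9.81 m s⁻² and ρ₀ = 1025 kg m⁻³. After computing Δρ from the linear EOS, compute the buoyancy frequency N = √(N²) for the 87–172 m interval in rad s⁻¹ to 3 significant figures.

ΔT = -4.8 K, ΔS = -0.45 psu (deep − shallow).
Δρ/ρ₀ = −αΔT + βΔS = 8.16 × 10⁻⁴ − 3.285 × 10⁻⁴ = 4.875 × 10⁻⁴, so Δρ ≈ 0.4997 kg m⁻³.
N² = (g/ρ₀)·Δρ/Δz = g·(Δρ/ρ₀)/Δz = 9.81 × 4.875 × 10⁻⁴ / 85 = 5.6263 × 10⁻⁵ s⁻².
N = √(5.6263 × 10⁻⁵) = 7.5009 × 10⁻³ rad s⁻¹ ≈ 7.50 × 10⁻³ rad s⁻¹.

7.50 × 10⁻³ rad s⁻¹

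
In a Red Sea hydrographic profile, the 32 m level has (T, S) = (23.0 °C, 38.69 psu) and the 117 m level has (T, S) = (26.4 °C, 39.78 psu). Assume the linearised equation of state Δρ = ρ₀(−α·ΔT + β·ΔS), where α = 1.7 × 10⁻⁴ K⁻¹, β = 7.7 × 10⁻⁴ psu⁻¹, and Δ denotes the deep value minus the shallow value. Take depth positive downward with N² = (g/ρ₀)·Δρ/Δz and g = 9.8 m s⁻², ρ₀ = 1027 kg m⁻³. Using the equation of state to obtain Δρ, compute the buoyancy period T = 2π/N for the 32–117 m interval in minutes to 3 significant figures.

19.1 min

ΔT = +3.4 K, ΔS = +1.09 psu (deep − shallow).
Δρ/ρ₀ = −αΔT + βΔS = -5.78 × 10⁻⁴ + 8.393 × 10⁻⁴ = 2.613 × 10⁻⁴, so Δρ ≈ 0.2684 kg m⁻³.
N² = (g/ρ₀)·Δρ/Δz = g·(Δρ/ρ₀)/Δz = 9.8 × 2.613 × 10⁻⁴ / 85 = 3.0126 × 10⁻⁵ s⁻².
N = √(3.0126 × 10⁻⁵) = 5.4887 × 10⁻³ rad s⁻¹ → T = 2π/N = 1.1447 × 10³ s = 19.078 min ≈ 19.1 min.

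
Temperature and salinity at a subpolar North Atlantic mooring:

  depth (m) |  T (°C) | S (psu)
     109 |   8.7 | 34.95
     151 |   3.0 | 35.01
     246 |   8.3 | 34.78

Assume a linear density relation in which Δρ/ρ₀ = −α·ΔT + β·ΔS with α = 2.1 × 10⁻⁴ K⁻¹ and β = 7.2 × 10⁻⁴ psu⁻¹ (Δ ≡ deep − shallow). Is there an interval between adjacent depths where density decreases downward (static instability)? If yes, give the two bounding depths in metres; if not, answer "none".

151–246 m

Evaluate Δρ/ρ₀ = −αΔT + βΔS across each adjacent pair:
  109–151 m: −αΔT+βΔS = −(2.1 × 10⁻⁴)(-5.7)+(7.2 × 10⁻⁴)(+0.06) = 1.2 × 10⁻³ → stable
  151–246 m: −αΔT+βΔS = −(2.1 × 10⁻⁴)(+5.3)+(7.2 × 10⁻⁴)(-0.23) = -1.3 × 10⁻³ → UNSTABLE
The 151–246 m interval has Δρ < 0: lighter water underlies denser water.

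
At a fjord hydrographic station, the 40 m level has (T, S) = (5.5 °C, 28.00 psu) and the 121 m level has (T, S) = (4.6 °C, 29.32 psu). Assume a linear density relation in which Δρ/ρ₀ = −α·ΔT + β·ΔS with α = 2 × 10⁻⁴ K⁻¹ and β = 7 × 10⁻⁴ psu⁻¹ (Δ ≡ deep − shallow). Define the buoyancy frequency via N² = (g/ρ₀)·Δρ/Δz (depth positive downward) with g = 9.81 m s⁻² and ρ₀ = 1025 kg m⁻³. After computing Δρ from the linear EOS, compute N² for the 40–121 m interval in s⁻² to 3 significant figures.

ΔT = -0.9 K, ΔS = +1.32 psu (deep − shallow).
Δρ/ρ₀ = −αΔT + βΔS = 1.80 × 10⁻⁴ + 9.24 × 10⁻⁴ = 1.104 × 10⁻³, so Δρ ≈ 1.132 kg m⁻³.
N² = (g/ρ₀)·Δρ/Δz = g·(Δρ/ρ₀)/Δz = 9.81 × 1.104 × 10⁻³ / 81 = 1.3371 × 10⁻⁴ s⁻² ≈ 1.34 × 10⁻⁴ s⁻².

1.34 × 10⁻⁴ s⁻²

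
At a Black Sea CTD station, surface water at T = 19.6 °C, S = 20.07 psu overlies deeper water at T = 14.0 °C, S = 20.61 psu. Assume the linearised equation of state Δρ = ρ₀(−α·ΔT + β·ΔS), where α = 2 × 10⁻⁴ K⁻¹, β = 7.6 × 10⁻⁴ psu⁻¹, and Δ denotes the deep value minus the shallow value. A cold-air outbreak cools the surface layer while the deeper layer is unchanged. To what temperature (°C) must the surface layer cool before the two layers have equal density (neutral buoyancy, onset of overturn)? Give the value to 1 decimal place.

Neutral buoyancy requires Δρ = 0, i.e. −α(T_deep − T_surf′) + β(S_deep − S_surf) = 0.
T_surf′ = T_deep − (β/α)·ΔS = 14.0 − (7.6 × 10⁻⁴/2 × 10⁻⁴)·(+0.54) = 11.948 °C.
Cooling required: 19.6 − (11.948) = 7.652 °C.

11.9 °C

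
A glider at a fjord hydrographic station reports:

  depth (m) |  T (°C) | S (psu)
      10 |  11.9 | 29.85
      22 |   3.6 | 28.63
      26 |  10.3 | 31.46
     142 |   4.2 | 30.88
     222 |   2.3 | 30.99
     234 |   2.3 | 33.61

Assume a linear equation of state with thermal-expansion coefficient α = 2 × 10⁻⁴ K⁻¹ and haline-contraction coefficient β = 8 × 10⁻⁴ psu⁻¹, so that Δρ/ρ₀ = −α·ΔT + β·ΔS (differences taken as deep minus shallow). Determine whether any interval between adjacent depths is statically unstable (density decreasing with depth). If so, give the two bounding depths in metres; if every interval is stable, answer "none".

Evaluate Δρ/ρ₀ = −αΔT + βΔS across each adjacent pair:
  10–22 m: −αΔT+βΔS = −(2 × 10⁻⁴)(-8.3)+(8 × 10⁻⁴)(-1.22) = 6.8 × 10⁻⁴ → stable
  22–26 m: −αΔT+βΔS = −(2 × 10⁻⁴)(+6.7)+(8 × 10⁻⁴)(+2.83) = 9.2 × 10⁻⁴ → stable
  26–142 m: −αΔT+βΔS = −(2 × 10⁻⁴)(-6.1)+(8 × 10⁻⁴)(-0.58) = 7.6 × 10⁻⁴ → stable
  142–222 m: −αΔT+βΔS = −(2 × 10⁻⁴)(-1.9)+(8 × 10⁻⁴)(+0.11) = 4.7 × 10⁻⁴ → stable
  222–234 m: −αΔT+βΔS = −(2 × 10⁻⁴)(+0.0)+(8 × 10⁻⁴)(+2.62) = 2.1 × 10⁻³ → stable
Every interval has Δρ > 0: the column is stably stratified throughout.

none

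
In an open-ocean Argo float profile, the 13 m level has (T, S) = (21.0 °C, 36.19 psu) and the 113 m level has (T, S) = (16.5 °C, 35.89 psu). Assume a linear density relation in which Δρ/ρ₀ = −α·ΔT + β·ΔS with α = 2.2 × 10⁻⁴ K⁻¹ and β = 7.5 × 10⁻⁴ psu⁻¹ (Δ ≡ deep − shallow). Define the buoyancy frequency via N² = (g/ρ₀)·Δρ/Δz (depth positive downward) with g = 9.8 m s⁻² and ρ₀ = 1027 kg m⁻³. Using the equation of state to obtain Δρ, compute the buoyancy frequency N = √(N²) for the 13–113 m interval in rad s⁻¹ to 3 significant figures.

8.66 × 10⁻³ rad s⁻¹

ΔT = -4.5 K, ΔS = -0.30 psu (deep − shallow).
Δρ/ρ₀ = −αΔT + βΔS = 9.90 × 10⁻⁴ − 2.25 × 10⁻⁴ = 7.65 × 10⁻⁴, so Δρ ≈ 0.7857 kg m⁻³.
N² = (g/ρ₀)·Δρ/Δz = g·(Δρ/ρ₀)/Δz = 9.8 × 7.65 × 10⁻⁴ / 100 = 7.4970 × 10⁻⁵ s⁻².
N = √(7.4970 × 10⁻⁵) = 8.6585 × 10⁻³ rad s⁻¹ ≈ 8.66 × 10⁻³ rad s⁻¹.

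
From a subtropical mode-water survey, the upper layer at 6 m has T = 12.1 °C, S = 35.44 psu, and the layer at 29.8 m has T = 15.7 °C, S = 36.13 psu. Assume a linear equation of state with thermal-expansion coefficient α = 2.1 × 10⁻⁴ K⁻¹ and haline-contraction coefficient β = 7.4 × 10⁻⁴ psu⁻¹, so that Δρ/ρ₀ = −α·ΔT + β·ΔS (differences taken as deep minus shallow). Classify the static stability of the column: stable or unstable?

unstable

ΔT = 15.7 − 12.1 = +3.6 K and ΔS = 36.13 − 35.44 = +0.69 psu (deep − shallow).
−αΔT = -7.56 × 10⁻⁴; βΔS = 5.106 × 10⁻⁴; sum Δρ/ρ₀ = -2.454 × 10⁻⁴.
Δρ/ρ₀ < 0, so Δρ < 0: deeper water is lighter → statically unstable; the column would overturn.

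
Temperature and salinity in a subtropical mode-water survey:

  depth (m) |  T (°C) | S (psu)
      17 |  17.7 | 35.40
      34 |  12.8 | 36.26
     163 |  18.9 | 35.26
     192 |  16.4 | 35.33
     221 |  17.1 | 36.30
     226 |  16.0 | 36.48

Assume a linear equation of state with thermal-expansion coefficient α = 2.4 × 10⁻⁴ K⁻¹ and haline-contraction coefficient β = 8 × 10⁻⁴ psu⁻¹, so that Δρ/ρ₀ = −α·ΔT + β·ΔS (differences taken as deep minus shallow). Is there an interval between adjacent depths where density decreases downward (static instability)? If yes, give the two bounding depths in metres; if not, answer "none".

34–163 m

Evaluate Δρ/ρ₀ = −αΔT + βΔS across each adjacent pair:
  17–34 m: −αΔT+βΔS = −(2.4 × 10⁻⁴)(-4.9)+(8 × 10⁻⁴)(+0.86) = 1.9 × 10⁻³ → stable
  34–163 m: −αΔT+βΔS = −(2.4 × 10⁻⁴)(+6.1)+(8 × 10⁻⁴)(-1.00) = -2.3 × 10⁻³ → UNSTABLE
  163–192 m: −αΔT+βΔS = −(2.4 × 10⁻⁴)(-2.5)+(8 × 10⁻⁴)(+0.07) = 6.6 × 10⁻⁴ → stable
  192–221 m: −αΔT+βΔS = −(2.4 × 10⁻⁴)(+0.7)+(8 × 10⁻⁴)(+0.97) = 6.1 × 10⁻⁴ → stable
  221–226 m: −αΔT+βΔS = −(2.4 × 10⁻⁴)(-1.1)+(8 × 10⁻⁴)(+0.18) = 4.1 × 10⁻⁴ → stable
The 34–163 m interval has Δρ < 0: lighter water underlies denser water.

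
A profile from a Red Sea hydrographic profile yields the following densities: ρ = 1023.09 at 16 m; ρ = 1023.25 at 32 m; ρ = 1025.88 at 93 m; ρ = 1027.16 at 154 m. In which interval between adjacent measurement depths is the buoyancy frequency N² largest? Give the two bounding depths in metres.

32–93 m

Compute the density gradient over each adjacent pair:
  16–32 m: Δρ/Δz = 0.16/16 = 0.010 kg m⁻⁴
  32–93 m: Δρ/Δz = 2.63/61 = 0.043 kg m⁻⁴
  93–154 m: Δρ/Δz = 1.28/61 = 0.021 kg m⁻⁴
The largest gradient is in the 32–93 m interval — the pycnocline.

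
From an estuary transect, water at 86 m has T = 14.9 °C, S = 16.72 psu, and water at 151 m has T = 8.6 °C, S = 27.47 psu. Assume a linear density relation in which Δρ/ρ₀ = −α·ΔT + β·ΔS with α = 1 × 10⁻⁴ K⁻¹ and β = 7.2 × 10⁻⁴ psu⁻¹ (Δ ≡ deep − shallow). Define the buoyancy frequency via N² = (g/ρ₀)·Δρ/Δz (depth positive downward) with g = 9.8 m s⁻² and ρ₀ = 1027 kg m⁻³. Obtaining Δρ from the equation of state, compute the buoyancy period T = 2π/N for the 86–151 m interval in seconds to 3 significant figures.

177 s

ΔT = -6.3 K, ΔS = +10.75 psu (deep − shallow).
Δρ/ρ₀ = −αΔT + βΔS = 6.30 × 10⁻⁴ + 7.74 × 10⁻³ = 8.37 × 10⁻³, so Δρ ≈ 8.596 kg m⁻³.
N² = (g/ρ₀)·Δρ/Δz = g·(Δρ/ρ₀)/Δz = 9.8 × 8.37 × 10⁻³ / 65 = 1.2619 × 10⁻³ s⁻².
N = √(1.2619 × 10⁻³) = 0.035523 rad s⁻¹ → T = 2π/N = 176.88 s ≈ 177 s.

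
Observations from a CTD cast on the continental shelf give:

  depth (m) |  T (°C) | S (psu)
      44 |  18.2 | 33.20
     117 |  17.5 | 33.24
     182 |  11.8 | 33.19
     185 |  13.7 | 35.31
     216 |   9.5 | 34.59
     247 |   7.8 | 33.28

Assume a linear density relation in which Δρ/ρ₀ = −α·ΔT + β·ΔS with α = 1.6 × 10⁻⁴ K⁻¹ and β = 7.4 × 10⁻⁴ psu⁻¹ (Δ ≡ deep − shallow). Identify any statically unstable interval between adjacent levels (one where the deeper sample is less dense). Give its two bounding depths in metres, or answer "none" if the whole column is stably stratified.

Evaluate Δρ/ρ₀ = −αΔT + βΔS across each adjacent pair:
  44–117 m: −αΔT+βΔS = −(1.6 × 10⁻⁴)(-0.7)+(7.4 × 10⁻⁴)(+0.04) = 1.4 × 10⁻⁴ → stable
  117–182 m: −αΔT+βΔS = −(1.6 × 10⁻⁴)(-5.7)+(7.4 × 10⁻⁴)(-0.05) = 8.8 × 10⁻⁴ → stable
  182–185 m: −αΔT+βΔS = −(1.6 × 10⁻⁴)(+1.9)+(7.4 × 10⁻⁴)(+2.12) = 1.3 × 10⁻³ → stable
  185–216 m: −αΔT+βΔS = −(1.6 × 10⁻⁴)(-4.2)+(7.4 × 10⁻⁴)(-0.72) = 1.4 × 10⁻⁴ → stable
  216–247 m: −αΔT+βΔS = −(1.6 × 10⁻⁴)(-1.7)+(7.4 × 10⁻⁴)(-1.31) = -7.0 × 10⁻⁴ → UNSTABLE
The 216–247 m interval has Δρ < 0: lighter water underlies denser water.

216–247 m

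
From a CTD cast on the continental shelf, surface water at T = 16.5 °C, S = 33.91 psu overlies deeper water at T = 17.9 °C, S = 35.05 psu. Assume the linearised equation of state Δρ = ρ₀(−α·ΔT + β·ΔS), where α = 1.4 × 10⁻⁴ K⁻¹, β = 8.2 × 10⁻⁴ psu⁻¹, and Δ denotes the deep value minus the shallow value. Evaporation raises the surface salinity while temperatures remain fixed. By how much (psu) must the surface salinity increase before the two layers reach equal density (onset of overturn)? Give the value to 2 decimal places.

Neutral buoyancy requires −α(T_deep − T_surf) + β(S_deep − S_surf′) = 0.
S_surf′ = S_deep − (α/β)·ΔT = 35.05 − (1.4 × 10⁻⁴/8.2 × 10⁻⁴)·(+1.4) = 34.8110 psu.
Increase required: 34.8110 − 33.91 = 0.9010 psu.

0.90 psu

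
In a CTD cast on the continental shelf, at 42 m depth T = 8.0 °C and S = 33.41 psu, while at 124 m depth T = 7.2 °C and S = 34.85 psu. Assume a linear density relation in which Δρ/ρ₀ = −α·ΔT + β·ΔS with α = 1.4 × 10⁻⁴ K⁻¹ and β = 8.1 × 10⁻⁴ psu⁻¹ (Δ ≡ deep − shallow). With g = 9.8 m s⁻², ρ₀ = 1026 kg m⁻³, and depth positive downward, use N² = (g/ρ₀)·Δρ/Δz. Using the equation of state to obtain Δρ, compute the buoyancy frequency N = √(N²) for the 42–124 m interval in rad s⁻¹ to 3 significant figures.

0.0124 rad s⁻¹

ΔT = -0.8 K, ΔS = +1.44 psu (deep − shallow).
Δρ/ρ₀ = −αΔT + βΔS = 1.12 × 10⁻⁴ + 1.1664 × 10⁻³ = 1.2784 × 10⁻³, so Δρ ≈ 1.312 kg m⁻³.
N² = (g/ρ₀)·Δρ/Δz = g·(Δρ/ρ₀)/Δz = 9.8 × 1.2784 × 10⁻³ / 82 = 1.5278 × 10⁻⁴ s⁻².
N = √(1.5278 × 10⁻⁴) = 0.012360 rad s⁻¹ ≈ 0.0124 rad s⁻¹.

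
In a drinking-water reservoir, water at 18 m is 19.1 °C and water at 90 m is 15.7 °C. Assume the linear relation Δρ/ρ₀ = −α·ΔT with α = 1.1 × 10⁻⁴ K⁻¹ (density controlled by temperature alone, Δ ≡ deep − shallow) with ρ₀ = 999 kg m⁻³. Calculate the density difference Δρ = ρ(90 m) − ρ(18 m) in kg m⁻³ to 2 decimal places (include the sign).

+0.37 kg m⁻³

ΔT = -3.4 K, Δρ/ρ₀ = −αΔT = 3.74 × 10⁻⁴.
Δρ = 999 × (3.74 × 10⁻⁴) = +0.37 kg m⁻³.
Positive Δρ: denser below, stable.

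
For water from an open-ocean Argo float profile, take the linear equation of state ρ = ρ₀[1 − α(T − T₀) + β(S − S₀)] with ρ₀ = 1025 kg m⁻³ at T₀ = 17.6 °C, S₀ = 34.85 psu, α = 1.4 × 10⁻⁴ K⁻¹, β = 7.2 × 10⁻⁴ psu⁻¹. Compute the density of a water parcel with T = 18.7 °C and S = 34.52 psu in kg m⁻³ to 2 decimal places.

1024.60 kg m⁻³

T − T₀ = +1.1 K, S − S₀ = -0.33 psu.
Bracket = 1 − α·(+1.1) + β·(-0.33) = 1 + (-3.916 × 10⁻⁴) = 0.9996084.
ρ = 1025 × 0.9996084 = 1024.60 kg m⁻³.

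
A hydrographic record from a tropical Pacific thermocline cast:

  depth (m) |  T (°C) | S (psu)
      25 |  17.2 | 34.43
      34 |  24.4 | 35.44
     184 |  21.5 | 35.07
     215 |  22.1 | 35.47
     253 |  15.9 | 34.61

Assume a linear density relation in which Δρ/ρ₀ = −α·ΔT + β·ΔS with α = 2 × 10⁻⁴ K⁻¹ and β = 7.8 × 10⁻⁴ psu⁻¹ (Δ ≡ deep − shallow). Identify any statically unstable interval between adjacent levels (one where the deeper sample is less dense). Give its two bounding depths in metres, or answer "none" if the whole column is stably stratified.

Evaluate Δρ/ρ₀ = −αΔT + βΔS across each adjacent pair:
  25–34 m: −αΔT+βΔS = −(2 × 10⁻⁴)(+7.2)+(7.8 × 10⁻⁴)(+1.01) = -6.5 × 10⁻⁴ → UNSTABLE
  34–184 m: −αΔT+βΔS = −(2 × 10⁻⁴)(-2.9)+(7.8 × 10⁻⁴)(-0.37) = 2.9 × 10⁻⁴ → stable
  184–215 m: −αΔT+βΔS = −(2 × 10⁻⁴)(+0.6)+(7.8 × 10⁻⁴)(+0.40) = 1.9 × 10⁻⁴ → stable
  215–253 m: −αΔT+βΔS = −(2 × 10⁻⁴)(-6.2)+(7.8 × 10⁻⁴)(-0.86) = 5.7 × 10⁻⁴ → stable
The 25–34 m interval has Δρ < 0: lighter water underlies denser water.

25–34 m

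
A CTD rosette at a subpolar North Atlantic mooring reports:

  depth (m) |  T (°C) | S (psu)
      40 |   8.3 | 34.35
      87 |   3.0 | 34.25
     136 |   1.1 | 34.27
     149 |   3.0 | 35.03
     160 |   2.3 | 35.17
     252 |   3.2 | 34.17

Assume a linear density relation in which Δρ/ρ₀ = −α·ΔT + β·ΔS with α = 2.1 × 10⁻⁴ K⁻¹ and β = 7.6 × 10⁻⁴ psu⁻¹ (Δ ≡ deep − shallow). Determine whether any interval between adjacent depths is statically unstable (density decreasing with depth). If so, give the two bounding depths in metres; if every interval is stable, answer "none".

Evaluate Δρ/ρ₀ = −αΔT + βΔS across each adjacent pair:
  40–87 m: −αΔT+βΔS = −(2.1 × 10⁻⁴)(-5.3)+(7.6 × 10⁻⁴)(-0.10) = 1.0 × 10⁻³ → stable
  87–136 m: −αΔT+βΔS = −(2.1 × 10⁻⁴)(-1.9)+(7.6 × 10⁻⁴)(+0.02) = 4.1 × 10⁻⁴ → stable
  136–149 m: −αΔT+βΔS = −(2.1 × 10⁻⁴)(+1.9)+(7.6 × 10⁻⁴)(+0.76) = 1.8 × 10⁻⁴ → stable
  149–160 m: −αΔT+βΔS = −(2.1 × 10⁻⁴)(-0.7)+(7.6 × 10⁻⁴)(+0.14) = 2.5 × 10⁻⁴ → stable
  160–252 m: −αΔT+βΔS = −(2.1 × 10⁻⁴)(+0.9)+(7.6 × 10⁻⁴)(-1.00) = -9.5 × 10⁻⁴ → UNSTABLE
The 160–252 m interval has Δρ < 0: lighter water underlies denser water.

160–252 m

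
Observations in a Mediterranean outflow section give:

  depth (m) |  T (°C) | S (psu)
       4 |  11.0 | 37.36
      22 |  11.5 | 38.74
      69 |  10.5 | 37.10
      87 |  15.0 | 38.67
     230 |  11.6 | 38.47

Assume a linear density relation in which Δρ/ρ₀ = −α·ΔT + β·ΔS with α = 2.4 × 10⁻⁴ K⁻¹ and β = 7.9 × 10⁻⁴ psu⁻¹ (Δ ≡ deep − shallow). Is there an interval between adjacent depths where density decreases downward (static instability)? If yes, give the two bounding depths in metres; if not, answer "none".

Evaluate Δρ/ρ₀ = −αΔT + βΔS across each adjacent pair:
  4–22 m: −αΔT+βΔS = −(2.4 × 10⁻⁴)(+0.5)+(7.9 × 10⁻⁴)(+1.38) = 9.7 × 10⁻⁴ → stable
  22–69 m: −αΔT+βΔS = −(2.4 × 10⁻⁴)(-1.0)+(7.9 × 10⁻⁴)(-1.64) = -1.1 × 10⁻³ → UNSTABLE
  69–87 m: −αΔT+βΔS = −(2.4 × 10⁻⁴)(+4.5)+(7.9 × 10⁻⁴)(+1.57) = 1.6 × 10⁻⁴ → stable
  87–230 m: −αΔT+βΔS = −(2.4 × 10⁻⁴)(-3.4)+(7.9 × 10⁻⁴)(-0.20) = 6.6 × 10⁻⁴ → stable
The 22–69 m interval has Δρ < 0: lighter water underlies denser water.

22–69 m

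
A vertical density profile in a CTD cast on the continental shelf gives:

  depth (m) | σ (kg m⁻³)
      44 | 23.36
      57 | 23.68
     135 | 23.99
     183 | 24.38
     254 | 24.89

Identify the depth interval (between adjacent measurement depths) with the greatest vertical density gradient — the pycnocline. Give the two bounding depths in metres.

Compute the density gradient over each adjacent pair:
  44–57 m: Δρ/Δz = 0.32/13 = 0.025 kg m⁻⁴
  57–135 m: Δρ/Δz = 0.31/78 = 4.0 × 10⁻³ kg m⁻⁴
  135–183 m: Δρ/Δz = 0.39/48 = 8.1 × 10⁻³ kg m⁻⁴
  183–254 m: Δρ/Δz = 0.51/71 = 7.2 × 10⁻³ kg m⁻⁴
The largest gradient is in the 44–57 m interval — the pycnocline.

44–57 m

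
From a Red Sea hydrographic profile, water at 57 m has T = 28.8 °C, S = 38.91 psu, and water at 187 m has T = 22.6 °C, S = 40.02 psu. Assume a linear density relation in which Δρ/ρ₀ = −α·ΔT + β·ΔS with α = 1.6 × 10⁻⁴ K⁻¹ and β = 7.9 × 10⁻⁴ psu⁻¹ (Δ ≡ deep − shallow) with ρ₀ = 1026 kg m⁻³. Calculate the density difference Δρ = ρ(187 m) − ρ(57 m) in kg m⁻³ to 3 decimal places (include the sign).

ΔT = -6.2 K, ΔS = +1.11 psu (deep − shallow).
Δρ/ρ₀ = −(1.6 × 10⁻⁴)(-6.2) + (7.9 × 10⁻⁴)(+1.11) = 1.8689 × 10⁻³.
Δρ = 1026 × (1.8689 × 10⁻³) = +1.917 kg m⁻³.
Positive Δρ: denser below, stable.

+1.917 kg m⁻³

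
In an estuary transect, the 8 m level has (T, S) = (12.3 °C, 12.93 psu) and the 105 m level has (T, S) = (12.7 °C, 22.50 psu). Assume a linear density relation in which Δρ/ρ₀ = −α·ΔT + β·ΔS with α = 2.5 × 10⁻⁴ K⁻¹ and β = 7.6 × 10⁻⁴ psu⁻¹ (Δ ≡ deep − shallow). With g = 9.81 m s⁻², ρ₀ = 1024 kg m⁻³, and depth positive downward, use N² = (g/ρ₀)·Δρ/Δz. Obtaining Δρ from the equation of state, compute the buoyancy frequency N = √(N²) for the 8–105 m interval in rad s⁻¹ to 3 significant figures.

0.0269 rad s⁻¹

ΔT = +0.4 K, ΔS = +9.57 psu (deep − shallow).
Δρ/ρ₀ = −αΔT + βΔS = -1.00 × 10⁻⁴ + 7.2732 × 10⁻³ = 7.1732 × 10⁻³, so Δρ ≈ 7.345 kg m⁻³.
N² = (g/ρ₀)·Δρ/Δz = g·(Δρ/ρ₀)/Δz = 9.81 × 7.1732 × 10⁻³ / 97 = 7.2545 × 10⁻⁴ s⁻².
N = √(7.2545 × 10⁻⁴) = 0.026934 rad s⁻¹ ≈ 0.0269 rad s⁻¹.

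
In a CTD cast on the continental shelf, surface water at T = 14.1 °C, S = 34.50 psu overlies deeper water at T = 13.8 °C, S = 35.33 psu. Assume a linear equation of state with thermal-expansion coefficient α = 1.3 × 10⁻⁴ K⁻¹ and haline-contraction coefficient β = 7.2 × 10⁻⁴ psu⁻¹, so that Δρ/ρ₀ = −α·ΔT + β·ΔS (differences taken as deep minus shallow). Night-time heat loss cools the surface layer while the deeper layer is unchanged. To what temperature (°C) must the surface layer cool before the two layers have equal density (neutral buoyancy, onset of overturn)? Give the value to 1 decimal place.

9.2 °C

Neutral buoyancy requires Δρ = 0, i.e. −α(T_deep − T_surf′) + β(S_deep − S_surf) = 0.
T_surf′ = T_deep − (β/α)·ΔS = 13.8 − (7.2 × 10⁻⁴/1.3 × 10⁻⁴)·(+0.83) = 9.203 °C.
Cooling required: 14.1 − (9.203) = 4.897 °C.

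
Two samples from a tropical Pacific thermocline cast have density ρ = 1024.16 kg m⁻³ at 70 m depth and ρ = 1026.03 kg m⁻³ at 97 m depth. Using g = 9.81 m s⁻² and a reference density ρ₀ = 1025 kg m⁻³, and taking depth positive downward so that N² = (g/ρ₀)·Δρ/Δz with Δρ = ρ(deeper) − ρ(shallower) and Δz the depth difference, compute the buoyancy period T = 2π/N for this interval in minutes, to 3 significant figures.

Δρ = 1026.03 − 1024.16 = 1.87 kg m⁻³ over Δz = 97 − 70 = 27 m.
N² = (9.81/1025) × (1.87/27) = 6.6286 × 10⁻⁴ s⁻².
N = √(6.6286 × 10⁻⁴) = 0.025746 rad s⁻¹, so T = 2π/N = 244.05 s = 4.0675 min ≈ 4.07 min.

4.07 min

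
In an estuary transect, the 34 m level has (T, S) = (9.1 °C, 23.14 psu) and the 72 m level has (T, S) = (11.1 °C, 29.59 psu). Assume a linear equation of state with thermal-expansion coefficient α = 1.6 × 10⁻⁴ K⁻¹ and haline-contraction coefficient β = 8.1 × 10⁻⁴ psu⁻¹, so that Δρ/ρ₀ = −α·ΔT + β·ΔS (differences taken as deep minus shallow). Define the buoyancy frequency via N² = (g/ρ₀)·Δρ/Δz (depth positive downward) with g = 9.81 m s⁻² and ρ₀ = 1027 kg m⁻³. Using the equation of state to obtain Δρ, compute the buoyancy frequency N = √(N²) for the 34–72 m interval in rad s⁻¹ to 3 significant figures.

ΔT = +2.0 K, ΔS = +6.45 psu (deep − shallow).
Δρ/ρ₀ = −αΔT + βΔS = -3.20 × 10⁻⁴ + 5.2245 × 10⁻³ = 4.9045 × 10⁻³, so Δρ ≈ 5.037 kg m⁻³.
N² = (g/ρ₀)·Δρ/Δz = g·(Δρ/ρ₀)/Δz = 9.81 × 4.9045 × 10⁻³ / 38 = 1.2661 × 10⁻³ s⁻².
N = √(1.2661 × 10⁻³) = 0.035582 rad s⁻¹ ≈ 0.0356 rad s⁻¹.

0.0356 rad s⁻¹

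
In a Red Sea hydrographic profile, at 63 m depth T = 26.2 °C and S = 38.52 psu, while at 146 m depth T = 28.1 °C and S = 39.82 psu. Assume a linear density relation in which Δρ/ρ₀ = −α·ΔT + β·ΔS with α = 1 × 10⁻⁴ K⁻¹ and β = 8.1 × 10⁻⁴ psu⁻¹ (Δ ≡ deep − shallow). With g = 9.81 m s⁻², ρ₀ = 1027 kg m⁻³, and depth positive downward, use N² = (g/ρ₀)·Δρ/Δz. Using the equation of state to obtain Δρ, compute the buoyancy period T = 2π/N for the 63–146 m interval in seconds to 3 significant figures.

ΔT = +1.9 K, ΔS = +1.30 psu (deep − shallow).
Δρ/ρ₀ = −αΔT + βΔS = -1.90 × 10⁻⁴ + 1.053 × 10⁻³ = 8.63 × 10⁻⁴, so Δρ ≈ 0.8863 kg m⁻³.
N² = (g/ρ₀)·Δρ/Δz = g·(Δρ/ρ₀)/Δz = 9.81 × 8.63 × 10⁻⁴ / 83 = 1.0200 × 10⁻⁴ s⁻².
N = √(1.0200 × 10⁻⁴) = 0.010100 rad s⁻¹ → T = 2π/N = 622.10 s ≈ 622 s.

622 s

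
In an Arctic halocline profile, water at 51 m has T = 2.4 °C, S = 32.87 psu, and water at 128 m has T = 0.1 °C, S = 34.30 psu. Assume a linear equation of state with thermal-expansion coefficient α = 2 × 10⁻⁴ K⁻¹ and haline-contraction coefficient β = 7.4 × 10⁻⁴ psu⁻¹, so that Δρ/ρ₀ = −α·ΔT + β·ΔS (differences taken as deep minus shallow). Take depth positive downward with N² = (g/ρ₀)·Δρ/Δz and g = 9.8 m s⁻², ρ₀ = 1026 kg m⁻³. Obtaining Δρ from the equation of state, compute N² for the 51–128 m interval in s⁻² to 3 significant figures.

1.93 × 10⁻⁴ s⁻²

ΔT = -2.3 K, ΔS = +1.43 psu (deep − shallow).
Δρ/ρ₀ = −αΔT + βΔS = 4.60 × 10⁻⁴ + 1.0582 × 10⁻³ = 1.5182 × 10⁻³, so Δρ ≈ 1.558 kg m⁻³.
N² = (g/ρ₀)·Δρ/Δz = g·(Δρ/ρ₀)/Δz = 9.8 × 1.5182 × 10⁻³ / 77 = 1.9323 × 10⁻⁴ s⁻² ≈ 1.93 × 10⁻⁴ s⁻².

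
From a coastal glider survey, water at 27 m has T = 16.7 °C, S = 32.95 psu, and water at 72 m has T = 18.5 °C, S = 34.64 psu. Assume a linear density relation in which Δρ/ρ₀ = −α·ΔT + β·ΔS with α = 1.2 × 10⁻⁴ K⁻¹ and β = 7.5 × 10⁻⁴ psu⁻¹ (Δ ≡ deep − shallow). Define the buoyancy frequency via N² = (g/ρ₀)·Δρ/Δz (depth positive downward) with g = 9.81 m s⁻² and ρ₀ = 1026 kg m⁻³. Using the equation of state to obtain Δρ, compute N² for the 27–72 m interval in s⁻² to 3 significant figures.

ΔT = +1.8 K, ΔS = +1.69 psu (deep − shallow).
Δρ/ρ₀ = −αΔT + βΔS = -2.16 × 10⁻⁴ + 1.2675 × 10⁻³ = 1.0515 × 10⁻³, so Δρ ≈ 1.079 kg m⁻³.
N² = (g/ρ₀)·Δρ/Δz = g·(Δρ/ρ₀)/Δz = 9.81 × 1.0515 × 10⁻³ / 45 = 2.2923 × 10⁻⁴ s⁻² ≈ 2.29 × 10⁻⁴ s⁻².

2.29 × 10⁻⁴ s⁻²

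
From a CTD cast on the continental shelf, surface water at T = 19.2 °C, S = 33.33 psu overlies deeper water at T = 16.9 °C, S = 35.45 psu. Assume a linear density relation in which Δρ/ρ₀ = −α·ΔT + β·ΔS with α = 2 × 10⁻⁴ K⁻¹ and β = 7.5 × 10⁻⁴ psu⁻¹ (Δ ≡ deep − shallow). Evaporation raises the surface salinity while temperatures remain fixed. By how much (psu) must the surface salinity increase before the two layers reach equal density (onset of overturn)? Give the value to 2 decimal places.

Neutral buoyancy requires −α(T_deep − T_surf) + β(S_deep − S_surf′) = 0.
S_surf′ = S_deep − (α/β)·ΔT = 35.45 − (2 × 10⁻⁴/7.5 × 10⁻⁴)·(-2.3) = 36.0633 psu.
Increase required: 36.0633 − 33.33 = 2.7333 psu.

2.73 psu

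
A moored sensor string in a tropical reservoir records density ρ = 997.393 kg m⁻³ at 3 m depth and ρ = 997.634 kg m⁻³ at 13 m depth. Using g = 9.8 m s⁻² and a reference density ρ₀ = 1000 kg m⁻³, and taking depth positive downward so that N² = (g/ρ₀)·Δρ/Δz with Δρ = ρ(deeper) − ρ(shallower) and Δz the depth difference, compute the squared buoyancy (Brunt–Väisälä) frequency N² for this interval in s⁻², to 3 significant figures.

Δρ = 997.634 − 997.393 = 0.241 kg m⁻³ over Δz = 13 − 3 = 10 m.
N² = (9.8/1000) × (0.241/10) = 2.3618 × 10⁻⁴ s⁻² ≈ 2.36 × 10⁻⁴ s⁻².

2.36 × 10⁻⁴ s⁻²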